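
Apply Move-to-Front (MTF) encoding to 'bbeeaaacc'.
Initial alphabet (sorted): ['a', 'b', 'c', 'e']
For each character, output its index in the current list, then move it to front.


MTF encoding:
'b': index 1 in ['a', 'b', 'c', 'e'] -> ['b', 'a', 'c', 'e']
'b': index 0 in ['b', 'a', 'c', 'e'] -> ['b', 'a', 'c', 'e']
'e': index 3 in ['b', 'a', 'c', 'e'] -> ['e', 'b', 'a', 'c']
'e': index 0 in ['e', 'b', 'a', 'c'] -> ['e', 'b', 'a', 'c']
'a': index 2 in ['e', 'b', 'a', 'c'] -> ['a', 'e', 'b', 'c']
'a': index 0 in ['a', 'e', 'b', 'c'] -> ['a', 'e', 'b', 'c']
'a': index 0 in ['a', 'e', 'b', 'c'] -> ['a', 'e', 'b', 'c']
'c': index 3 in ['a', 'e', 'b', 'c'] -> ['c', 'a', 'e', 'b']
'c': index 0 in ['c', 'a', 'e', 'b'] -> ['c', 'a', 'e', 'b']


Output: [1, 0, 3, 0, 2, 0, 0, 3, 0]


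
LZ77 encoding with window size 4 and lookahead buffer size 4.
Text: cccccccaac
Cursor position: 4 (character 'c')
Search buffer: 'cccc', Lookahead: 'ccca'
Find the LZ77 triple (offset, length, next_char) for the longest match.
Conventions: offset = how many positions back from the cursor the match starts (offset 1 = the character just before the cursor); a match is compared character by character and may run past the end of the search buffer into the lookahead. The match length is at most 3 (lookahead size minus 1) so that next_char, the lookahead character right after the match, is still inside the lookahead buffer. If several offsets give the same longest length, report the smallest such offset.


Try each offset into the search buffer:
  offset=1 (pos 3, char 'c'): match length 3
  offset=2 (pos 2, char 'c'): match length 3
  offset=3 (pos 1, char 'c'): match length 3
  offset=4 (pos 0, char 'c'): match length 3
Longest match has length 3, found at offsets 1, 2, 3, 4; take the smallest, offset 1.
next_char = character at position 4 + 3 = 7 -> 'a'

Best match: offset=1, length=3 (matching 'ccc' starting at position 3)
LZ77 triple: (1, 3, 'a')


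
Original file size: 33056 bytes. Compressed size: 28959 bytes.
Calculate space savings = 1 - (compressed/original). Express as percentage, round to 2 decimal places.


ratio = compressed/original = 28959/33056 = 0.876059
savings = 1 - ratio = 1 - 0.876059 = 0.123941
as a percentage: 0.123941 * 100 = 12.39%

Space savings = 1 - 28959/33056 = 12.39%


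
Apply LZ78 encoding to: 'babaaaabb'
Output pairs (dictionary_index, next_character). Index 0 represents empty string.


LZ78 encoding steps:
Dictionary: {0: ''}
Step 1: w='' (idx 0), next='b' -> output (0, 'b'), add 'b' as idx 1
Step 2: w='' (idx 0), next='a' -> output (0, 'a'), add 'a' as idx 2
Step 3: w='b' (idx 1), next='a' -> output (1, 'a'), add 'ba' as idx 3
Step 4: w='a' (idx 2), next='a' -> output (2, 'a'), add 'aa' as idx 4
Step 5: w='a' (idx 2), next='b' -> output (2, 'b'), add 'ab' as idx 5
Step 6: w='b' (idx 1), end of input -> output (1, '')


Encoded: [(0, 'b'), (0, 'a'), (1, 'a'), (2, 'a'), (2, 'b'), (1, '')]


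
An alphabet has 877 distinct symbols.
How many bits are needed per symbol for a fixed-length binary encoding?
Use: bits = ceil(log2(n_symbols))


log2(877) = 9.7764
Bracket: 2^9 = 512 < 877 <= 2^10 = 1024
So ceil(log2(877)) = 10

bits = ceil(log2(877)) = ceil(9.7764) = 10 bits


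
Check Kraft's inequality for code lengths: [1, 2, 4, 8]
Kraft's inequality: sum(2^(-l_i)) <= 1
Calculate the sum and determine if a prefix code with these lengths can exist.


Sum = 2^(-1) + 2^(-2) + 2^(-4) + 2^(-8)
    = 0.5 + 0.25 + 0.0625 + 0.00390625
    = 209/256 = 0.81640625
Since 0.81640625 <= 1, Kraft's inequality IS satisfied.
A prefix code with these lengths CAN exist.

Kraft sum = 0.81640625. Satisfied.


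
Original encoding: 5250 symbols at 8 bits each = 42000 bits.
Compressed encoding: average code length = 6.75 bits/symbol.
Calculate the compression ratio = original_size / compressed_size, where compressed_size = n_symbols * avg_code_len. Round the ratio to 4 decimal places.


original_size = n_symbols * orig_bits = 5250 * 8 = 42000 bits
compressed_size = n_symbols * avg_code_len = 5250 * 6.75 = 35437.5 bits
ratio = original_size / compressed_size = 42000 / 35437.5 = 1.1852

Compression ratio = 1.1852


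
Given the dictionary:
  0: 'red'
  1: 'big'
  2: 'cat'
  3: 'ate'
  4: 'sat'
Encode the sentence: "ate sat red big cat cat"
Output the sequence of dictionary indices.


Look up each word in the dictionary:
  'ate' -> 3
  'sat' -> 4
  'red' -> 0
  'big' -> 1
  'cat' -> 2
  'cat' -> 2

Encoded: [3, 4, 0, 1, 2, 2]


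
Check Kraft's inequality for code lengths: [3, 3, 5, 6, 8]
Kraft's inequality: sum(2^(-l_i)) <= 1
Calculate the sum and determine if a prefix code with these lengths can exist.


Sum = 2^(-3) + 2^(-3) + 2^(-5) + 2^(-6) + 2^(-8)
    = 0.125 + 0.125 + 0.03125 + 0.015625 + 0.00390625
    = 77/256 = 0.30078125
Since 0.30078125 <= 1, Kraft's inequality IS satisfied.
A prefix code with these lengths CAN exist.

Kraft sum = 0.30078125. Satisfied.


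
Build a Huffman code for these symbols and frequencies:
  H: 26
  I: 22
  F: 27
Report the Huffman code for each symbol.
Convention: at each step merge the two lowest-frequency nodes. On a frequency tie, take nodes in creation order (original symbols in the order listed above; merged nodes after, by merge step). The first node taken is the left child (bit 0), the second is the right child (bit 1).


Huffman tree construction:
Step 1: Merge I(22) + H(26) = 48
Step 2: Merge F(27) + (I+H)(48) = 75
Read each symbol's code off the tree from the root (left child = 0, right child = 1).

Codes:
  H: 11 (length 2)
  I: 10 (length 2)
  F: 0 (length 1)
Average code length: 123/75 = 1.6400 bits/symbol


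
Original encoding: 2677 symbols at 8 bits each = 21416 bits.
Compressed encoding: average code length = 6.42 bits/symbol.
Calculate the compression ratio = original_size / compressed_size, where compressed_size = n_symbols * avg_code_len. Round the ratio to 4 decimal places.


original_size = n_symbols * orig_bits = 2677 * 8 = 21416 bits
compressed_size = n_symbols * avg_code_len = 2677 * 6.42 = 17186.34 bits
ratio = original_size / compressed_size = 21416 / 17186.34 = 1.2461

Compression ratio = 1.2461


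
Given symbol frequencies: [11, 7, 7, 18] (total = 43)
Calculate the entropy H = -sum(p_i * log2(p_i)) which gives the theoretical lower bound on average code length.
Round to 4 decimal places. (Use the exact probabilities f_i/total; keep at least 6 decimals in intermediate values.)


Per-symbol terms -p_i * log2(p_i) with p_i = f_i/43:
  p = 11/43 = 0.255814: log2(p) = -1.966833, -p*log2(p) = 0.503143
  p = 7/43 = 0.162791: log2(p) = -2.618910, -p*log2(p) = 0.426334
  p = 7/43 = 0.162791: log2(p) = -2.618910, -p*log2(p) = 0.426334
  p = 18/43 = 0.418605: log2(p) = -1.256340, -p*log2(p) = 0.525910
H = 0.503143 + 0.426334 + 0.426334 + 0.525910 = 1.881721

H = 1.8817 bits/symbol


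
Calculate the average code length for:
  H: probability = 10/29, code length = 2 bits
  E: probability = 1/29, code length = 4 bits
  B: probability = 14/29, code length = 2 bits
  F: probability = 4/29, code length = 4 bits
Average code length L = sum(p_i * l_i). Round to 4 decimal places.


Weighted contributions p_i * l_i:
  H: (10/29) * 2 = 20/29
  E: (1/29) * 4 = 4/29
  B: (14/29) * 2 = 28/29
  F: (4/29) * 4 = 16/29
Sum = (20 + 4 + 28 + 16)/29 = 68/29

L = 68/29 = 2.3448 bits/symbol


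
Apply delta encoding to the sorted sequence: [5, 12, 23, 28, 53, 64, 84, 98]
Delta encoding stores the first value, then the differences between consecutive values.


First value: 5
Deltas:
  12 - 5 = 7
  23 - 12 = 11
  28 - 23 = 5
  53 - 28 = 25
  64 - 53 = 11
  84 - 64 = 20
  98 - 84 = 14


Delta encoded: [5, 7, 11, 5, 25, 11, 20, 14]


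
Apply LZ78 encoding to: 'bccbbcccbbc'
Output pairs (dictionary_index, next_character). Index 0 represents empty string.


LZ78 encoding steps:
Dictionary: {0: ''}
Step 1: w='' (idx 0), next='b' -> output (0, 'b'), add 'b' as idx 1
Step 2: w='' (idx 0), next='c' -> output (0, 'c'), add 'c' as idx 2
Step 3: w='c' (idx 2), next='b' -> output (2, 'b'), add 'cb' as idx 3
Step 4: w='b' (idx 1), next='c' -> output (1, 'c'), add 'bc' as idx 4
Step 5: w='c' (idx 2), next='c' -> output (2, 'c'), add 'cc' as idx 5
Step 6: w='b' (idx 1), next='b' -> output (1, 'b'), add 'bb' as idx 6
Step 7: w='c' (idx 2), end of input -> output (2, '')


Encoded: [(0, 'b'), (0, 'c'), (2, 'b'), (1, 'c'), (2, 'c'), (1, 'b'), (2, '')]


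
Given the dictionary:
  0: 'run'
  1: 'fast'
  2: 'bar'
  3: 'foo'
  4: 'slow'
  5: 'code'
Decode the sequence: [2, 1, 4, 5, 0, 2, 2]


Look up each index in the dictionary:
  2 -> 'bar'
  1 -> 'fast'
  4 -> 'slow'
  5 -> 'code'
  0 -> 'run'
  2 -> 'bar'
  2 -> 'bar'

Decoded: "bar fast slow code run bar bar"


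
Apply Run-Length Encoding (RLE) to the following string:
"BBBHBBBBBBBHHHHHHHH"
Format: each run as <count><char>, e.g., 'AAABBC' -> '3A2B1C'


Scanning runs left to right:
  i=0: run of 'B' x 3 -> '3B'
  i=3: run of 'H' x 1 -> '1H'
  i=4: run of 'B' x 7 -> '7B'
  i=11: run of 'H' x 8 -> '8H'

RLE = 3B1H7B8H


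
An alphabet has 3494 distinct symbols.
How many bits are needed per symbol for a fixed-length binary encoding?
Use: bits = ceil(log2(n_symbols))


log2(3494) = 11.7707
Bracket: 2^11 = 2048 < 3494 <= 2^12 = 4096
So ceil(log2(3494)) = 12

bits = ceil(log2(3494)) = ceil(11.7707) = 12 bits


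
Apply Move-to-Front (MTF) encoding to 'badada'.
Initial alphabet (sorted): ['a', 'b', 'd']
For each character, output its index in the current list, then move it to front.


MTF encoding:
'b': index 1 in ['a', 'b', 'd'] -> ['b', 'a', 'd']
'a': index 1 in ['b', 'a', 'd'] -> ['a', 'b', 'd']
'd': index 2 in ['a', 'b', 'd'] -> ['d', 'a', 'b']
'a': index 1 in ['d', 'a', 'b'] -> ['a', 'd', 'b']
'd': index 1 in ['a', 'd', 'b'] -> ['d', 'a', 'b']
'a': index 1 in ['d', 'a', 'b'] -> ['a', 'd', 'b']


Output: [1, 1, 2, 1, 1, 1]


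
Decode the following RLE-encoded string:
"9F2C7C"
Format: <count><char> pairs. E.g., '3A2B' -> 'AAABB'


Expanding each <count><char> pair:
  9F -> 'FFFFFFFFF'
  2C -> 'CC'
  7C -> 'CCCCCCC'

Decoded = FFFFFFFFFCCCCCCCCC


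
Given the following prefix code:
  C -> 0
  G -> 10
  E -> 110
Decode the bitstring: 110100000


Decoding step by step:
Bits 110 -> E
Bits 10 -> G
Bits 0 -> C
Bits 0 -> C
Bits 0 -> C
Bits 0 -> C


Decoded message: EGCCCC


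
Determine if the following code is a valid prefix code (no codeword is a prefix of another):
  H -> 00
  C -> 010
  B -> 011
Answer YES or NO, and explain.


Checking each pair (does one codeword prefix another?):
  H='00' vs C='010': no prefix
  H='00' vs B='011': no prefix
  C='010' vs H='00': no prefix
  C='010' vs B='011': no prefix
  B='011' vs H='00': no prefix
  B='011' vs C='010': no prefix
No violation found over all pairs.

YES -- this is a valid prefix code. No codeword is a prefix of any other codeword.


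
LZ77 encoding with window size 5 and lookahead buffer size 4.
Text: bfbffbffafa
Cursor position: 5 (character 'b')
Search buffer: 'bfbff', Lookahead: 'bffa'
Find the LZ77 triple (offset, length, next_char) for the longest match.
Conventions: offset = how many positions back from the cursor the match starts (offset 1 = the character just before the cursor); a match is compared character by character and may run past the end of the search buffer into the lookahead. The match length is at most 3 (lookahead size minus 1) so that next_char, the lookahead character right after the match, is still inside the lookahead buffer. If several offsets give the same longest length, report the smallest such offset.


Try each offset into the search buffer:
  offset=1 (pos 4, char 'f'): match length 0
  offset=2 (pos 3, char 'f'): match length 0
  offset=3 (pos 2, char 'b'): match length 3
  offset=4 (pos 1, char 'f'): match length 0
  offset=5 (pos 0, char 'b'): match length 2
Longest match has length 3 at offset 3.
next_char = character at position 5 + 3 = 8 -> 'a'

Best match: offset=3, length=3 (matching 'bff' starting at position 2)
LZ77 triple: (3, 3, 'a')


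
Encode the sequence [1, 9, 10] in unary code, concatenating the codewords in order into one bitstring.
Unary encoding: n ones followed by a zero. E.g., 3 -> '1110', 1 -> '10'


Encode each number as n ones followed by a terminating 0:
  1 -> 10 (2 bits)
  9 -> 1111111110 (10 bits)
  10 -> 11111111110 (11 bits)
Total length = 2 + 10 + 11 = 23 bits.

Unary([1, 9, 10]) = 10111111111011111111110 (23 bits)


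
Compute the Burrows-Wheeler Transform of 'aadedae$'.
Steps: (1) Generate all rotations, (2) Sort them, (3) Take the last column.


Rotations (sorted):
  0: $aadedae -> last char: e
  1: aadedae$ -> last char: $
  2: adedae$a -> last char: a
  3: ae$aaded -> last char: d
  4: dae$aade -> last char: e
  5: dedae$aa -> last char: a
  6: e$aadeda -> last char: a
  7: edae$aad -> last char: d


BWT = e$adeaad


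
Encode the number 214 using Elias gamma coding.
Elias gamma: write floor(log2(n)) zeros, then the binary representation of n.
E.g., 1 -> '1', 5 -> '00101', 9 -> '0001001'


num_bits = floor(log2(214)) + 1 = 8
leading_zeros = num_bits - 1 = 7
binary(214) = 11010110

Elias gamma(214) = '0000000' + '11010110' = 000000011010110 (15 bits)


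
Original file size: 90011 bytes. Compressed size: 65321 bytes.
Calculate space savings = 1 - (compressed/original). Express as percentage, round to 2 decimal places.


ratio = compressed/original = 65321/90011 = 0.7257
savings = 1 - ratio = 1 - 0.7257 = 0.2743
as a percentage: 0.2743 * 100 = 27.43%

Space savings = 1 - 65321/90011 = 27.43%


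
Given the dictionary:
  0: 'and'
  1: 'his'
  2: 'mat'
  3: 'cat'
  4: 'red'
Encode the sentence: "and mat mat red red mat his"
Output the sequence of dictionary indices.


Look up each word in the dictionary:
  'and' -> 0
  'mat' -> 2
  'mat' -> 2
  'red' -> 4
  'red' -> 4
  'mat' -> 2
  'his' -> 1

Encoded: [0, 2, 2, 4, 4, 2, 1]


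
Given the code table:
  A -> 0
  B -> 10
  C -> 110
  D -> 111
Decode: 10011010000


Decoding:
10 -> B
0 -> A
110 -> C
10 -> B
0 -> A
0 -> A
0 -> A


Result: BACBAAA


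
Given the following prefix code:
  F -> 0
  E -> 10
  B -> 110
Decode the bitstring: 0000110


Decoding step by step:
Bits 0 -> F
Bits 0 -> F
Bits 0 -> F
Bits 0 -> F
Bits 110 -> B


Decoded message: FFFFB


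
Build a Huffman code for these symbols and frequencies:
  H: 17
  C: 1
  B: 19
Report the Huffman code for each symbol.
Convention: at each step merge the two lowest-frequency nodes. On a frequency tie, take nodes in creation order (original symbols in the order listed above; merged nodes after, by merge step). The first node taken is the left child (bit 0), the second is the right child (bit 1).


Huffman tree construction:
Step 1: Merge C(1) + H(17) = 18
Step 2: Merge (C+H)(18) + B(19) = 37
Read each symbol's code off the tree from the root (left child = 0, right child = 1).

Codes:
  H: 01 (length 2)
  C: 00 (length 2)
  B: 1 (length 1)
Average code length: 55/37 = 1.4865 bits/symbol


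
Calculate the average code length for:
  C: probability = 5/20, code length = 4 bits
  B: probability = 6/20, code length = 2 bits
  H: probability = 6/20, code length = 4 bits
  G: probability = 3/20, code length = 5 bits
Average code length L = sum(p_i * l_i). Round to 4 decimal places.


Weighted contributions p_i * l_i:
  C: (5/20) * 4 = 20/20
  B: (6/20) * 2 = 12/20
  H: (6/20) * 4 = 24/20
  G: (3/20) * 5 = 15/20
Sum = (20 + 12 + 24 + 15)/20 = 71/20

L = 71/20 = 3.5500 bits/symbol


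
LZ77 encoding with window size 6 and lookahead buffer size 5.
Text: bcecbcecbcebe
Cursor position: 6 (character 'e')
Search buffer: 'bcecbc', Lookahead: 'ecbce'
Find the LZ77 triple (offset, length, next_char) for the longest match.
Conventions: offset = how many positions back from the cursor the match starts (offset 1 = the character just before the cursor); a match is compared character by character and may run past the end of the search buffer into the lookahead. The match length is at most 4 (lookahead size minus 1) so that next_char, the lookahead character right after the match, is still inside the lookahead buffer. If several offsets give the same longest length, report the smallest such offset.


Try each offset into the search buffer:
  offset=1 (pos 5, char 'c'): match length 0
  offset=2 (pos 4, char 'b'): match length 0
  offset=3 (pos 3, char 'c'): match length 0
  offset=4 (pos 2, char 'e'): match length 4
  offset=5 (pos 1, char 'c'): match length 0
  offset=6 (pos 0, char 'b'): match length 0
Longest match has length 4 at offset 4.
next_char = character at position 6 + 4 = 10 -> 'e'

Best match: offset=4, length=4 (matching 'ecbc' starting at position 2)
LZ77 triple: (4, 4, 'e')


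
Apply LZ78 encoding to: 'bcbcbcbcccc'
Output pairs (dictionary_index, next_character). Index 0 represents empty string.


LZ78 encoding steps:
Dictionary: {0: ''}
Step 1: w='' (idx 0), next='b' -> output (0, 'b'), add 'b' as idx 1
Step 2: w='' (idx 0), next='c' -> output (0, 'c'), add 'c' as idx 2
Step 3: w='b' (idx 1), next='c' -> output (1, 'c'), add 'bc' as idx 3
Step 4: w='bc' (idx 3), next='b' -> output (3, 'b'), add 'bcb' as idx 4
Step 5: w='c' (idx 2), next='c' -> output (2, 'c'), add 'cc' as idx 5
Step 6: w='cc' (idx 5), end of input -> output (5, '')


Encoded: [(0, 'b'), (0, 'c'), (1, 'c'), (3, 'b'), (2, 'c'), (5, '')]


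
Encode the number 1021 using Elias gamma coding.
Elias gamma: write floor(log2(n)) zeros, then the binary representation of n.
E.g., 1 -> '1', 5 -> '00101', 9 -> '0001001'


num_bits = floor(log2(1021)) + 1 = 10
leading_zeros = num_bits - 1 = 9
binary(1021) = 1111111101

Elias gamma(1021) = '000000000' + '1111111101' = 0000000001111111101 (19 bits)


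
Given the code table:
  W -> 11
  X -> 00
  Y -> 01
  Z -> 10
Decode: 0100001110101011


Decoding:
01 -> Y
00 -> X
00 -> X
11 -> W
10 -> Z
10 -> Z
10 -> Z
11 -> W


Result: YXXWZZZW


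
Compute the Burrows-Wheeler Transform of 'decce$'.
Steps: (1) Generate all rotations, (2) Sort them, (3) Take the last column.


Rotations (sorted):
  0: $decce -> last char: e
  1: cce$de -> last char: e
  2: ce$dec -> last char: c
  3: decce$ -> last char: $
  4: e$decc -> last char: c
  5: ecce$d -> last char: d


BWT = eec$cd


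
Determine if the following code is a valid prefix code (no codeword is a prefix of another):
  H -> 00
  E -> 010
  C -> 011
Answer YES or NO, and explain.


Checking each pair (does one codeword prefix another?):
  H='00' vs E='010': no prefix
  H='00' vs C='011': no prefix
  E='010' vs H='00': no prefix
  E='010' vs C='011': no prefix
  C='011' vs H='00': no prefix
  C='011' vs E='010': no prefix
No violation found over all pairs.

YES -- this is a valid prefix code. No codeword is a prefix of any other codeword.


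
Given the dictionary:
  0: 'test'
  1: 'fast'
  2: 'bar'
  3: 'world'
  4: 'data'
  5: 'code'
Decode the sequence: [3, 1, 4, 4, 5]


Look up each index in the dictionary:
  3 -> 'world'
  1 -> 'fast'
  4 -> 'data'
  4 -> 'data'
  5 -> 'code'

Decoded: "world fast data data code"


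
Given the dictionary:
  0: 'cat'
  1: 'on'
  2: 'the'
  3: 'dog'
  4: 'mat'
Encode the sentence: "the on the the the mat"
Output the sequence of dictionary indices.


Look up each word in the dictionary:
  'the' -> 2
  'on' -> 1
  'the' -> 2
  'the' -> 2
  'the' -> 2
  'mat' -> 4

Encoded: [2, 1, 2, 2, 2, 4]


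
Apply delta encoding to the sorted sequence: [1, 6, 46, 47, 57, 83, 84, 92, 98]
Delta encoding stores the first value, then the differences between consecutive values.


First value: 1
Deltas:
  6 - 1 = 5
  46 - 6 = 40
  47 - 46 = 1
  57 - 47 = 10
  83 - 57 = 26
  84 - 83 = 1
  92 - 84 = 8
  98 - 92 = 6


Delta encoded: [1, 5, 40, 1, 10, 26, 1, 8, 6]


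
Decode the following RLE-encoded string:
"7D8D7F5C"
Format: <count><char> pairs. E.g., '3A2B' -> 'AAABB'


Expanding each <count><char> pair:
  7D -> 'DDDDDDD'
  8D -> 'DDDDDDDD'
  7F -> 'FFFFFFF'
  5C -> 'CCCCC'

Decoded = DDDDDDDDDDDDDDDFFFFFFFCCCCC


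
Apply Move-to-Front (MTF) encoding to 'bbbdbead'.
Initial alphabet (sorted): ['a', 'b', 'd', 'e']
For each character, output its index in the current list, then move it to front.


MTF encoding:
'b': index 1 in ['a', 'b', 'd', 'e'] -> ['b', 'a', 'd', 'e']
'b': index 0 in ['b', 'a', 'd', 'e'] -> ['b', 'a', 'd', 'e']
'b': index 0 in ['b', 'a', 'd', 'e'] -> ['b', 'a', 'd', 'e']
'd': index 2 in ['b', 'a', 'd', 'e'] -> ['d', 'b', 'a', 'e']
'b': index 1 in ['d', 'b', 'a', 'e'] -> ['b', 'd', 'a', 'e']
'e': index 3 in ['b', 'd', 'a', 'e'] -> ['e', 'b', 'd', 'a']
'a': index 3 in ['e', 'b', 'd', 'a'] -> ['a', 'e', 'b', 'd']
'd': index 3 in ['a', 'e', 'b', 'd'] -> ['d', 'a', 'e', 'b']


Output: [1, 0, 0, 2, 1, 3, 3, 3]


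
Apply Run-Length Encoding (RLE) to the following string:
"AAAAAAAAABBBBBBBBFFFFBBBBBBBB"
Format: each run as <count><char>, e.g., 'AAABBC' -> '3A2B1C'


Scanning runs left to right:
  i=0: run of 'A' x 9 -> '9A'
  i=9: run of 'B' x 8 -> '8B'
  i=17: run of 'F' x 4 -> '4F'
  i=21: run of 'B' x 8 -> '8B'

RLE = 9A8B4F8B


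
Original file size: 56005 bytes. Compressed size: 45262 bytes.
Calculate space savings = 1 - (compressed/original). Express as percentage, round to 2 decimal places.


ratio = compressed/original = 45262/56005 = 0.808178
savings = 1 - ratio = 1 - 0.808178 = 0.191822
as a percentage: 0.191822 * 100 = 19.18%

Space savings = 1 - 45262/56005 = 19.18%


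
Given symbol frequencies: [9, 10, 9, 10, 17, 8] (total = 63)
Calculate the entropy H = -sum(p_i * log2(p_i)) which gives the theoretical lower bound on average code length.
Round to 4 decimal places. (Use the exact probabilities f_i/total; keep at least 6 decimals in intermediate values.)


Per-symbol terms -p_i * log2(p_i) with p_i = f_i/63:
  p = 9/63 = 0.142857: log2(p) = -2.807355, -p*log2(p) = 0.401051
  p = 10/63 = 0.158730: log2(p) = -2.655352, -p*log2(p) = 0.421484
  p = 9/63 = 0.142857: log2(p) = -2.807355, -p*log2(p) = 0.401051
  p = 10/63 = 0.158730: log2(p) = -2.655352, -p*log2(p) = 0.421484
  p = 17/63 = 0.269841: log2(p) = -1.889817, -p*log2(p) = 0.509951
  p = 8/63 = 0.126984: log2(p) = -2.977280, -p*log2(p) = 0.378067
H = 0.401051 + 0.421484 + 0.401051 + 0.421484 + 0.509951 + 0.378067 = 2.533088

H = 2.5331 bits/symbol


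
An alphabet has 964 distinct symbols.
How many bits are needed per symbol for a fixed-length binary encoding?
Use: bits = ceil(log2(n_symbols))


log2(964) = 9.9129
Bracket: 2^9 = 512 < 964 <= 2^10 = 1024
So ceil(log2(964)) = 10

bits = ceil(log2(964)) = ceil(9.9129) = 10 bits


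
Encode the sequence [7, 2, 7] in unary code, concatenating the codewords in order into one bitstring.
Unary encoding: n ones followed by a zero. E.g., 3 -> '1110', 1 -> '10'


Encode each number as n ones followed by a terminating 0:
  7 -> 11111110 (8 bits)
  2 -> 110 (3 bits)
  7 -> 11111110 (8 bits)
Total length = 8 + 3 + 8 = 19 bits.

Unary([7, 2, 7]) = 1111111011011111110 (19 bits)


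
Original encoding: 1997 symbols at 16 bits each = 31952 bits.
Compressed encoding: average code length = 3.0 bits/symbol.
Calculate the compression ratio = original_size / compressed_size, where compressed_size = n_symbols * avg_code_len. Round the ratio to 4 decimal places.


original_size = n_symbols * orig_bits = 1997 * 16 = 31952 bits
compressed_size = n_symbols * avg_code_len = 1997 * 3.0 = 5991.0 bits
ratio = original_size / compressed_size = 31952 / 5991.0 = 5.3333

Compression ratio = 5.3333


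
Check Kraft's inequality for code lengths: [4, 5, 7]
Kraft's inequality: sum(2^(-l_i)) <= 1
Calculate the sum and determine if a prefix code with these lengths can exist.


Sum = 2^(-4) + 2^(-5) + 2^(-7)
    = 0.0625 + 0.03125 + 0.0078125
    = 13/128 = 0.1015625
Since 0.1015625 <= 1, Kraft's inequality IS satisfied.
A prefix code with these lengths CAN exist.

Kraft sum = 0.1015625. Satisfied.


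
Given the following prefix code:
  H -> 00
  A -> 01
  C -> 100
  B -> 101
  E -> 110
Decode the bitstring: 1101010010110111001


Decoding step by step:
Bits 110 -> E
Bits 101 -> B
Bits 00 -> H
Bits 101 -> B
Bits 101 -> B
Bits 110 -> E
Bits 01 -> A


Decoded message: EBHBBEA


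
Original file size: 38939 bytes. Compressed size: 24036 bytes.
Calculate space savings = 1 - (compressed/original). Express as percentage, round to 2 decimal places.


ratio = compressed/original = 24036/38939 = 0.617273
savings = 1 - ratio = 1 - 0.617273 = 0.382727
as a percentage: 0.382727 * 100 = 38.27%

Space savings = 1 - 24036/38939 = 38.27%


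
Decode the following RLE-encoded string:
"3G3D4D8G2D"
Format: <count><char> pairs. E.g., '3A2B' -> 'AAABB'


Expanding each <count><char> pair:
  3G -> 'GGG'
  3D -> 'DDD'
  4D -> 'DDDD'
  8G -> 'GGGGGGGG'
  2D -> 'DD'

Decoded = GGGDDDDDDDGGGGGGGGDD


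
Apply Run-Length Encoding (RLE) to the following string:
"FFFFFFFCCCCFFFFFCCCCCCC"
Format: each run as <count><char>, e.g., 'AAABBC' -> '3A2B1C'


Scanning runs left to right:
  i=0: run of 'F' x 7 -> '7F'
  i=7: run of 'C' x 4 -> '4C'
  i=11: run of 'F' x 5 -> '5F'
  i=16: run of 'C' x 7 -> '7C'

RLE = 7F4C5F7C


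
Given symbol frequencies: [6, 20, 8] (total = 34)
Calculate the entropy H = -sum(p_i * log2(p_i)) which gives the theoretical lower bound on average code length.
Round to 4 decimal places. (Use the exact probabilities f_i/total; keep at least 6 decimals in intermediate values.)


Per-symbol terms -p_i * log2(p_i) with p_i = f_i/34:
  p = 6/34 = 0.176471: log2(p) = -2.502500, -p*log2(p) = 0.441618
  p = 20/34 = 0.588235: log2(p) = -0.765535, -p*log2(p) = 0.450315
  p = 8/34 = 0.235294: log2(p) = -2.087463, -p*log2(p) = 0.491168
H = 0.441618 + 0.450315 + 0.491168 = 1.383101

H = 1.3831 bits/symbol


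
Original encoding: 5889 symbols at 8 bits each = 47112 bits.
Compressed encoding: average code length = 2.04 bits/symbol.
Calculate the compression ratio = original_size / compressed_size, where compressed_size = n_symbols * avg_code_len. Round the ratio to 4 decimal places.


original_size = n_symbols * orig_bits = 5889 * 8 = 47112 bits
compressed_size = n_symbols * avg_code_len = 5889 * 2.04 = 12013.56 bits
ratio = original_size / compressed_size = 47112 / 12013.56 = 3.9216

Compression ratio = 3.9216


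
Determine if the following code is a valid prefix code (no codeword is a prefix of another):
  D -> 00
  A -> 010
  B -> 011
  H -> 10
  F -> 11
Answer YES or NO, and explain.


Checking each pair (does one codeword prefix another?):
  D='00' vs A='010': no prefix
  D='00' vs B='011': no prefix
  D='00' vs H='10': no prefix
  D='00' vs F='11': no prefix
  A='010' vs D='00': no prefix
  A='010' vs B='011': no prefix
  A='010' vs H='10': no prefix
  A='010' vs F='11': no prefix
  B='011' vs D='00': no prefix
  B='011' vs A='010': no prefix
  B='011' vs H='10': no prefix
  B='011' vs F='11': no prefix
  H='10' vs D='00': no prefix
  H='10' vs A='010': no prefix
  H='10' vs B='011': no prefix
  H='10' vs F='11': no prefix
  F='11' vs D='00': no prefix
  F='11' vs A='010': no prefix
  F='11' vs B='011': no prefix
  F='11' vs H='10': no prefix
No violation found over all pairs.

YES -- this is a valid prefix code. No codeword is a prefix of any other codeword.


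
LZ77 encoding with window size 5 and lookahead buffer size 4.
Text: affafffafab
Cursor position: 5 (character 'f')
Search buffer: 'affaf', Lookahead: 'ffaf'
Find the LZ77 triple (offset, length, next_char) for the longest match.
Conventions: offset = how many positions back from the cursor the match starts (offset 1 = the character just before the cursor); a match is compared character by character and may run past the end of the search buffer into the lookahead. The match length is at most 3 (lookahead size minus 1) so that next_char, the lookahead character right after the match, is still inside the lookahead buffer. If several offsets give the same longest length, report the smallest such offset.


Try each offset into the search buffer:
  offset=1 (pos 4, char 'f'): match length 2
  offset=2 (pos 3, char 'a'): match length 0
  offset=3 (pos 2, char 'f'): match length 1
  offset=4 (pos 1, char 'f'): match length 3
  offset=5 (pos 0, char 'a'): match length 0
Longest match has length 3 at offset 4.
next_char = character at position 5 + 3 = 8 -> 'f'

Best match: offset=4, length=3 (matching 'ffa' starting at position 1)
LZ77 triple: (4, 3, 'f')


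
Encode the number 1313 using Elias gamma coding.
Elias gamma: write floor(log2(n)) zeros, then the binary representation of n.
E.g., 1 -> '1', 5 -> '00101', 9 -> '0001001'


num_bits = floor(log2(1313)) + 1 = 11
leading_zeros = num_bits - 1 = 10
binary(1313) = 10100100001

Elias gamma(1313) = '0000000000' + '10100100001' = 000000000010100100001 (21 bits)


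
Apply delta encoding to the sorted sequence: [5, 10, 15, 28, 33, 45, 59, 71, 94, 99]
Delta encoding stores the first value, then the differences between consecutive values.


First value: 5
Deltas:
  10 - 5 = 5
  15 - 10 = 5
  28 - 15 = 13
  33 - 28 = 5
  45 - 33 = 12
  59 - 45 = 14
  71 - 59 = 12
  94 - 71 = 23
  99 - 94 = 5


Delta encoded: [5, 5, 5, 13, 5, 12, 14, 12, 23, 5]


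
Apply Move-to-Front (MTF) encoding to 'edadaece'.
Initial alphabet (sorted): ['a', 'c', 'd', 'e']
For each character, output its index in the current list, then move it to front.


MTF encoding:
'e': index 3 in ['a', 'c', 'd', 'e'] -> ['e', 'a', 'c', 'd']
'd': index 3 in ['e', 'a', 'c', 'd'] -> ['d', 'e', 'a', 'c']
'a': index 2 in ['d', 'e', 'a', 'c'] -> ['a', 'd', 'e', 'c']
'd': index 1 in ['a', 'd', 'e', 'c'] -> ['d', 'a', 'e', 'c']
'a': index 1 in ['d', 'a', 'e', 'c'] -> ['a', 'd', 'e', 'c']
'e': index 2 in ['a', 'd', 'e', 'c'] -> ['e', 'a', 'd', 'c']
'c': index 3 in ['e', 'a', 'd', 'c'] -> ['c', 'e', 'a', 'd']
'e': index 1 in ['c', 'e', 'a', 'd'] -> ['e', 'c', 'a', 'd']


Output: [3, 3, 2, 1, 1, 2, 3, 1]


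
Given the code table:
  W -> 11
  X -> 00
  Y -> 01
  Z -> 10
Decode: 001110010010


Decoding:
00 -> X
11 -> W
10 -> Z
01 -> Y
00 -> X
10 -> Z


Result: XWZYXZ


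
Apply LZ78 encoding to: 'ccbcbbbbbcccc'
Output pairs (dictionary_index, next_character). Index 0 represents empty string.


LZ78 encoding steps:
Dictionary: {0: ''}
Step 1: w='' (idx 0), next='c' -> output (0, 'c'), add 'c' as idx 1
Step 2: w='c' (idx 1), next='b' -> output (1, 'b'), add 'cb' as idx 2
Step 3: w='cb' (idx 2), next='b' -> output (2, 'b'), add 'cbb' as idx 3
Step 4: w='' (idx 0), next='b' -> output (0, 'b'), add 'b' as idx 4
Step 5: w='b' (idx 4), next='b' -> output (4, 'b'), add 'bb' as idx 5
Step 6: w='c' (idx 1), next='c' -> output (1, 'c'), add 'cc' as idx 6
Step 7: w='cc' (idx 6), end of input -> output (6, '')


Encoded: [(0, 'c'), (1, 'b'), (2, 'b'), (0, 'b'), (4, 'b'), (1, 'c'), (6, '')]


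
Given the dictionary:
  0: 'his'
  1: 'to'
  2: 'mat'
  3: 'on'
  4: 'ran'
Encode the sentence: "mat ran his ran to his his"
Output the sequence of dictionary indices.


Look up each word in the dictionary:
  'mat' -> 2
  'ran' -> 4
  'his' -> 0
  'ran' -> 4
  'to' -> 1
  'his' -> 0
  'his' -> 0

Encoded: [2, 4, 0, 4, 1, 0, 0]


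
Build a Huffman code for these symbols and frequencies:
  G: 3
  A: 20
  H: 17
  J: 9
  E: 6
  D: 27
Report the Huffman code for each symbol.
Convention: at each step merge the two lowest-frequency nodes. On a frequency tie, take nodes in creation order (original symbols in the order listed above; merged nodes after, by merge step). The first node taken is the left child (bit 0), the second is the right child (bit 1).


Huffman tree construction:
Step 1: Merge G(3) + E(6) = 9
Step 2: Merge J(9) + (G+E)(9) = 18
Step 3: Merge H(17) + (J+(G+E))(18) = 35
Step 4: Merge A(20) + D(27) = 47
Step 5: Merge (H+(J+(G+E)))(35) + (A+D)(47) = 82
Read each symbol's code off the tree from the root (left child = 0, right child = 1).

Codes:
  G: 0110 (length 4)
  A: 10 (length 2)
  H: 00 (length 2)
  J: 010 (length 3)
  E: 0111 (length 4)
  D: 11 (length 2)
Average code length: 191/82 = 2.3293 bits/symbol


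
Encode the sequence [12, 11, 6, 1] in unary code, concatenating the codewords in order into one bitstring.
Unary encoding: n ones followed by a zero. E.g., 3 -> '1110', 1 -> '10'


Encode each number as n ones followed by a terminating 0:
  12 -> 1111111111110 (13 bits)
  11 -> 111111111110 (12 bits)
  6 -> 1111110 (7 bits)
  1 -> 10 (2 bits)
Total length = 13 + 12 + 7 + 2 = 34 bits.

Unary([12, 11, 6, 1]) = 1111111111110111111111110111111010 (34 bits)


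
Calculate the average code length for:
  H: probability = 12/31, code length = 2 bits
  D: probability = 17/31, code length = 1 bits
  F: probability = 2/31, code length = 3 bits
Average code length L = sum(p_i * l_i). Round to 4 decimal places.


Weighted contributions p_i * l_i:
  H: (12/31) * 2 = 24/31
  D: (17/31) * 1 = 17/31
  F: (2/31) * 3 = 6/31
Sum = (24 + 17 + 6)/31 = 47/31

L = 47/31 = 1.5161 bits/symbol


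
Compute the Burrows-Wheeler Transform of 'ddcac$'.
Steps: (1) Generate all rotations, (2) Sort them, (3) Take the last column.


Rotations (sorted):
  0: $ddcac -> last char: c
  1: ac$ddc -> last char: c
  2: c$ddca -> last char: a
  3: cac$dd -> last char: d
  4: dcac$d -> last char: d
  5: ddcac$ -> last char: $


BWT = ccadd$


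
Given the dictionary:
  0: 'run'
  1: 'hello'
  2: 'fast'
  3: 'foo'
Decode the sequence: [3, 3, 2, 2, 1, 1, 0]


Look up each index in the dictionary:
  3 -> 'foo'
  3 -> 'foo'
  2 -> 'fast'
  2 -> 'fast'
  1 -> 'hello'
  1 -> 'hello'
  0 -> 'run'

Decoded: "foo foo fast fast hello hello run"


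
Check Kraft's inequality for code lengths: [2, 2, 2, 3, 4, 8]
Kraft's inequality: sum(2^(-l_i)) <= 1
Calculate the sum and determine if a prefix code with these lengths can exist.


Sum = 2^(-2) + 2^(-2) + 2^(-2) + 2^(-3) + 2^(-4) + 2^(-8)
    = 0.25 + 0.25 + 0.25 + 0.125 + 0.0625 + 0.00390625
    = 241/256 = 0.94140625
Since 0.94140625 <= 1, Kraft's inequality IS satisfied.
A prefix code with these lengths CAN exist.

Kraft sum = 0.94140625. Satisfied.


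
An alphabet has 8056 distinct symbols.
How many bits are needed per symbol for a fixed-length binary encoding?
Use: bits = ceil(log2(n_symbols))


log2(8056) = 12.9758
Bracket: 2^12 = 4096 < 8056 <= 2^13 = 8192
So ceil(log2(8056)) = 13

bits = ceil(log2(8056)) = ceil(12.9758) = 13 bits


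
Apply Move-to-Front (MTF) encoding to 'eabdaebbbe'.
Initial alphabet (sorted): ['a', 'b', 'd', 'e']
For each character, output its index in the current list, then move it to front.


MTF encoding:
'e': index 3 in ['a', 'b', 'd', 'e'] -> ['e', 'a', 'b', 'd']
'a': index 1 in ['e', 'a', 'b', 'd'] -> ['a', 'e', 'b', 'd']
'b': index 2 in ['a', 'e', 'b', 'd'] -> ['b', 'a', 'e', 'd']
'd': index 3 in ['b', 'a', 'e', 'd'] -> ['d', 'b', 'a', 'e']
'a': index 2 in ['d', 'b', 'a', 'e'] -> ['a', 'd', 'b', 'e']
'e': index 3 in ['a', 'd', 'b', 'e'] -> ['e', 'a', 'd', 'b']
'b': index 3 in ['e', 'a', 'd', 'b'] -> ['b', 'e', 'a', 'd']
'b': index 0 in ['b', 'e', 'a', 'd'] -> ['b', 'e', 'a', 'd']
'b': index 0 in ['b', 'e', 'a', 'd'] -> ['b', 'e', 'a', 'd']
'e': index 1 in ['b', 'e', 'a', 'd'] -> ['e', 'b', 'a', 'd']


Output: [3, 1, 2, 3, 2, 3, 3, 0, 0, 1]


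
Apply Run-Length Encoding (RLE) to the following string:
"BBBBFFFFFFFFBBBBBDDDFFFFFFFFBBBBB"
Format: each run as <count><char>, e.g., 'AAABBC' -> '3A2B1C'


Scanning runs left to right:
  i=0: run of 'B' x 4 -> '4B'
  i=4: run of 'F' x 8 -> '8F'
  i=12: run of 'B' x 5 -> '5B'
  i=17: run of 'D' x 3 -> '3D'
  i=20: run of 'F' x 8 -> '8F'
  i=28: run of 'B' x 5 -> '5B'

RLE = 4B8F5B3D8F5B


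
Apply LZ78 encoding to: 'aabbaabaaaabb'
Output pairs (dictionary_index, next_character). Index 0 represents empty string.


LZ78 encoding steps:
Dictionary: {0: ''}
Step 1: w='' (idx 0), next='a' -> output (0, 'a'), add 'a' as idx 1
Step 2: w='a' (idx 1), next='b' -> output (1, 'b'), add 'ab' as idx 2
Step 3: w='' (idx 0), next='b' -> output (0, 'b'), add 'b' as idx 3
Step 4: w='a' (idx 1), next='a' -> output (1, 'a'), add 'aa' as idx 4
Step 5: w='b' (idx 3), next='a' -> output (3, 'a'), add 'ba' as idx 5
Step 6: w='aa' (idx 4), next='a' -> output (4, 'a'), add 'aaa' as idx 6
Step 7: w='b' (idx 3), next='b' -> output (3, 'b'), add 'bb' as idx 7


Encoded: [(0, 'a'), (1, 'b'), (0, 'b'), (1, 'a'), (3, 'a'), (4, 'a'), (3, 'b')]


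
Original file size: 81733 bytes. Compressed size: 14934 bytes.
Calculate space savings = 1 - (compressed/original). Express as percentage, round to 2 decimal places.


ratio = compressed/original = 14934/81733 = 0.182717
savings = 1 - ratio = 1 - 0.182717 = 0.817283
as a percentage: 0.817283 * 100 = 81.73%

Space savings = 1 - 14934/81733 = 81.73%


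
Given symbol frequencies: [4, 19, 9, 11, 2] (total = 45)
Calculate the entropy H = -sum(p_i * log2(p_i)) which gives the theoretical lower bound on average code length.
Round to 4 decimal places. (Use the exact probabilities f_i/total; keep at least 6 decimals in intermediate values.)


Per-symbol terms -p_i * log2(p_i) with p_i = f_i/45:
  p = 4/45 = 0.088889: log2(p) = -3.491853, -p*log2(p) = 0.310387
  p = 19/45 = 0.422222: log2(p) = -1.243926, -p*log2(p) = 0.525213
  p = 9/45 = 0.200000: log2(p) = -2.321928, -p*log2(p) = 0.464386
  p = 11/45 = 0.244444: log2(p) = -2.032421, -p*log2(p) = 0.496814
  p = 2/45 = 0.044444: log2(p) = -4.491853, -p*log2(p) = 0.199638
H = 0.310387 + 0.525213 + 0.464386 + 0.496814 + 0.199638 = 1.996438

H = 1.9964 bits/symbol


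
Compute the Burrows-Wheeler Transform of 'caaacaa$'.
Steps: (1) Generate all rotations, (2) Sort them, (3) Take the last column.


Rotations (sorted):
  0: $caaacaa -> last char: a
  1: a$caaaca -> last char: a
  2: aa$caaac -> last char: c
  3: aaacaa$c -> last char: c
  4: aacaa$ca -> last char: a
  5: acaa$caa -> last char: a
  6: caa$caaa -> last char: a
  7: caaacaa$ -> last char: $


BWT = aaccaaa$


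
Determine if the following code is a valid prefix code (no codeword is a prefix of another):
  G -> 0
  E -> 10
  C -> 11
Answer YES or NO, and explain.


Checking each pair (does one codeword prefix another?):
  G='0' vs E='10': no prefix
  G='0' vs C='11': no prefix
  E='10' vs G='0': no prefix
  E='10' vs C='11': no prefix
  C='11' vs G='0': no prefix
  C='11' vs E='10': no prefix
No violation found over all pairs.

YES -- this is a valid prefix code. No codeword is a prefix of any other codeword.


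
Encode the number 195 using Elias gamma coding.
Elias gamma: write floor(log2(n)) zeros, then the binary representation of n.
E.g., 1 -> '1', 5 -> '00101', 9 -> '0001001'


num_bits = floor(log2(195)) + 1 = 8
leading_zeros = num_bits - 1 = 7
binary(195) = 11000011

Elias gamma(195) = '0000000' + '11000011' = 000000011000011 (15 bits)


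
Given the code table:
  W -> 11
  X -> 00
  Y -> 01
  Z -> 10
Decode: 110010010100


Decoding:
11 -> W
00 -> X
10 -> Z
01 -> Y
01 -> Y
00 -> X


Result: WXZYYX


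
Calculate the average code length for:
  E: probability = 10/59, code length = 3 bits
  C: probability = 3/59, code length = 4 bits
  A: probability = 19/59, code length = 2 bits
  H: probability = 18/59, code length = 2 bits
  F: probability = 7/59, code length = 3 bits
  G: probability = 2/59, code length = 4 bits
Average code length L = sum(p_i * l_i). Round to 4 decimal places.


Weighted contributions p_i * l_i:
  E: (10/59) * 3 = 30/59
  C: (3/59) * 4 = 12/59
  A: (19/59) * 2 = 38/59
  H: (18/59) * 2 = 36/59
  F: (7/59) * 3 = 21/59
  G: (2/59) * 4 = 8/59
Sum = (30 + 12 + 38 + 36 + 21 + 8)/59 = 145/59

L = 145/59 = 2.4576 bits/symbol


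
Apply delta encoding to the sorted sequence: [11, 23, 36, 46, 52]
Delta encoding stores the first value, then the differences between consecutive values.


First value: 11
Deltas:
  23 - 11 = 12
  36 - 23 = 13
  46 - 36 = 10
  52 - 46 = 6


Delta encoded: [11, 12, 13, 10, 6]


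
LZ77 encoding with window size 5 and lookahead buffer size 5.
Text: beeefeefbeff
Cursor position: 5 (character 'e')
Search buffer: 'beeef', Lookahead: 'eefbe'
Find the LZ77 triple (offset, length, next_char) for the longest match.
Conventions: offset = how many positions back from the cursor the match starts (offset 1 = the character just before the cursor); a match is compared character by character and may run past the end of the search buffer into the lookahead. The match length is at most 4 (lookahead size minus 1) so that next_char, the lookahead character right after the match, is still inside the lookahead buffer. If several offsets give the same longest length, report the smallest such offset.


Try each offset into the search buffer:
  offset=1 (pos 4, char 'f'): match length 0
  offset=2 (pos 3, char 'e'): match length 1
  offset=3 (pos 2, char 'e'): match length 3
  offset=4 (pos 1, char 'e'): match length 2
  offset=5 (pos 0, char 'b'): match length 0
Longest match has length 3 at offset 3.
next_char = character at position 5 + 3 = 8 -> 'b'

Best match: offset=3, length=3 (matching 'eef' starting at position 2)
LZ77 triple: (3, 3, 'b')
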